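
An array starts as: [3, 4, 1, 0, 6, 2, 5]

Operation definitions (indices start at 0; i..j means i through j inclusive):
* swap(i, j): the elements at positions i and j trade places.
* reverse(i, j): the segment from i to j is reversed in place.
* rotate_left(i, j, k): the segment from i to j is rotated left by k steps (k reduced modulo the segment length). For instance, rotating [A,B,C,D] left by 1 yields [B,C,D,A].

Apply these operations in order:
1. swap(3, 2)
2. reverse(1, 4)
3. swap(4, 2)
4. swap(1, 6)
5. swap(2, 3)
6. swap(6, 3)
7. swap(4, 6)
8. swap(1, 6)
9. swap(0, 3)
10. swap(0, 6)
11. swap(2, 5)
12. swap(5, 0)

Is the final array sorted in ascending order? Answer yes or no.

After 1 (swap(3, 2)): [3, 4, 0, 1, 6, 2, 5]
After 2 (reverse(1, 4)): [3, 6, 1, 0, 4, 2, 5]
After 3 (swap(4, 2)): [3, 6, 4, 0, 1, 2, 5]
After 4 (swap(1, 6)): [3, 5, 4, 0, 1, 2, 6]
After 5 (swap(2, 3)): [3, 5, 0, 4, 1, 2, 6]
After 6 (swap(6, 3)): [3, 5, 0, 6, 1, 2, 4]
After 7 (swap(4, 6)): [3, 5, 0, 6, 4, 2, 1]
After 8 (swap(1, 6)): [3, 1, 0, 6, 4, 2, 5]
After 9 (swap(0, 3)): [6, 1, 0, 3, 4, 2, 5]
After 10 (swap(0, 6)): [5, 1, 0, 3, 4, 2, 6]
After 11 (swap(2, 5)): [5, 1, 2, 3, 4, 0, 6]
After 12 (swap(5, 0)): [0, 1, 2, 3, 4, 5, 6]

Answer: yes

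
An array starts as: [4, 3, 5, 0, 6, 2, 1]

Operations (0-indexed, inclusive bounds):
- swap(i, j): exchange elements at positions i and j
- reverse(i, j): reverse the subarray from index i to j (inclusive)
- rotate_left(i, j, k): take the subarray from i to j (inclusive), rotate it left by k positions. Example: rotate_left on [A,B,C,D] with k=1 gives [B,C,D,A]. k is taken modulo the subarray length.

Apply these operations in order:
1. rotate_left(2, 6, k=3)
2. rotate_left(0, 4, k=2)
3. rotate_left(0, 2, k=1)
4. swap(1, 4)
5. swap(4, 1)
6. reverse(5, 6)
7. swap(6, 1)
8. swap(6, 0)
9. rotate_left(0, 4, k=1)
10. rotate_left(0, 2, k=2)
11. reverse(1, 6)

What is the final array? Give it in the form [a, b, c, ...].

After 1 (rotate_left(2, 6, k=3)): [4, 3, 2, 1, 5, 0, 6]
After 2 (rotate_left(0, 4, k=2)): [2, 1, 5, 4, 3, 0, 6]
After 3 (rotate_left(0, 2, k=1)): [1, 5, 2, 4, 3, 0, 6]
After 4 (swap(1, 4)): [1, 3, 2, 4, 5, 0, 6]
After 5 (swap(4, 1)): [1, 5, 2, 4, 3, 0, 6]
After 6 (reverse(5, 6)): [1, 5, 2, 4, 3, 6, 0]
After 7 (swap(6, 1)): [1, 0, 2, 4, 3, 6, 5]
After 8 (swap(6, 0)): [5, 0, 2, 4, 3, 6, 1]
After 9 (rotate_left(0, 4, k=1)): [0, 2, 4, 3, 5, 6, 1]
After 10 (rotate_left(0, 2, k=2)): [4, 0, 2, 3, 5, 6, 1]
After 11 (reverse(1, 6)): [4, 1, 6, 5, 3, 2, 0]

Answer: [4, 1, 6, 5, 3, 2, 0]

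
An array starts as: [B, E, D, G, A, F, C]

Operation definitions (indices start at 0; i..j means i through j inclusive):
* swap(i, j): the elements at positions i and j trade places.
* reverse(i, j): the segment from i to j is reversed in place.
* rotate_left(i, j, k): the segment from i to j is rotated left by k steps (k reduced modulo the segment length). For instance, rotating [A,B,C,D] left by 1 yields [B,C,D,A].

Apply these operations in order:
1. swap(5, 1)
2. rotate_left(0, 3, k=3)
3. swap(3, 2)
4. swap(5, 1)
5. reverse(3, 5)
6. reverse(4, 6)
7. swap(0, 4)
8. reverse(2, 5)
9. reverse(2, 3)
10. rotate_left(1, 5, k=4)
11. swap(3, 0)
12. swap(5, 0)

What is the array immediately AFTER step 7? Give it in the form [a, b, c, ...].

Answer: [C, E, D, B, G, F, A]

Derivation:
After 1 (swap(5, 1)): [B, F, D, G, A, E, C]
After 2 (rotate_left(0, 3, k=3)): [G, B, F, D, A, E, C]
After 3 (swap(3, 2)): [G, B, D, F, A, E, C]
After 4 (swap(5, 1)): [G, E, D, F, A, B, C]
After 5 (reverse(3, 5)): [G, E, D, B, A, F, C]
After 6 (reverse(4, 6)): [G, E, D, B, C, F, A]
After 7 (swap(0, 4)): [C, E, D, B, G, F, A]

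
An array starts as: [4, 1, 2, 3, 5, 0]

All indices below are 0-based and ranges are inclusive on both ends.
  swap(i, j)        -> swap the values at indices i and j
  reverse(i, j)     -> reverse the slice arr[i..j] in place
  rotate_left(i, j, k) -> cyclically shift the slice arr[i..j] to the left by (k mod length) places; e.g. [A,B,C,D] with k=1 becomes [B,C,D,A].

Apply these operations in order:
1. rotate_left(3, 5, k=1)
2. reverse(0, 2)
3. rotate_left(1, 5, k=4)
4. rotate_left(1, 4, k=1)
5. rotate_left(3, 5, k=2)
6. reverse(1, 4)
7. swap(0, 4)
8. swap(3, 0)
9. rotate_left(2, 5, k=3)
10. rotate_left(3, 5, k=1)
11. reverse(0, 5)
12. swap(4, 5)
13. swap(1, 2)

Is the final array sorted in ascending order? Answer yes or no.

After 1 (rotate_left(3, 5, k=1)): [4, 1, 2, 5, 0, 3]
After 2 (reverse(0, 2)): [2, 1, 4, 5, 0, 3]
After 3 (rotate_left(1, 5, k=4)): [2, 3, 1, 4, 5, 0]
After 4 (rotate_left(1, 4, k=1)): [2, 1, 4, 5, 3, 0]
After 5 (rotate_left(3, 5, k=2)): [2, 1, 4, 0, 5, 3]
After 6 (reverse(1, 4)): [2, 5, 0, 4, 1, 3]
After 7 (swap(0, 4)): [1, 5, 0, 4, 2, 3]
After 8 (swap(3, 0)): [4, 5, 0, 1, 2, 3]
After 9 (rotate_left(2, 5, k=3)): [4, 5, 3, 0, 1, 2]
After 10 (rotate_left(3, 5, k=1)): [4, 5, 3, 1, 2, 0]
After 11 (reverse(0, 5)): [0, 2, 1, 3, 5, 4]
After 12 (swap(4, 5)): [0, 2, 1, 3, 4, 5]
After 13 (swap(1, 2)): [0, 1, 2, 3, 4, 5]

Answer: yes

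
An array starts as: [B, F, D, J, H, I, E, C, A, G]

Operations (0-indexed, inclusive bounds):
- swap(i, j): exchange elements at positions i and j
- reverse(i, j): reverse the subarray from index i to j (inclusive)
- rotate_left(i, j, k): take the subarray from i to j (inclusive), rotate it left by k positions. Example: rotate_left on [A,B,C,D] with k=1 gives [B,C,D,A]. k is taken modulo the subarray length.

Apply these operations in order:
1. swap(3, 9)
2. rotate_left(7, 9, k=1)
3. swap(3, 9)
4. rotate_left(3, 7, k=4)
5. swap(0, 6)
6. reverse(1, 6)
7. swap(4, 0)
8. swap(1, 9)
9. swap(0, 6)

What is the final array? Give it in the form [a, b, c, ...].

After 1 (swap(3, 9)): [B, F, D, G, H, I, E, C, A, J]
After 2 (rotate_left(7, 9, k=1)): [B, F, D, G, H, I, E, A, J, C]
After 3 (swap(3, 9)): [B, F, D, C, H, I, E, A, J, G]
After 4 (rotate_left(3, 7, k=4)): [B, F, D, A, C, H, I, E, J, G]
After 5 (swap(0, 6)): [I, F, D, A, C, H, B, E, J, G]
After 6 (reverse(1, 6)): [I, B, H, C, A, D, F, E, J, G]
After 7 (swap(4, 0)): [A, B, H, C, I, D, F, E, J, G]
After 8 (swap(1, 9)): [A, G, H, C, I, D, F, E, J, B]
After 9 (swap(0, 6)): [F, G, H, C, I, D, A, E, J, B]

Answer: [F, G, H, C, I, D, A, E, J, B]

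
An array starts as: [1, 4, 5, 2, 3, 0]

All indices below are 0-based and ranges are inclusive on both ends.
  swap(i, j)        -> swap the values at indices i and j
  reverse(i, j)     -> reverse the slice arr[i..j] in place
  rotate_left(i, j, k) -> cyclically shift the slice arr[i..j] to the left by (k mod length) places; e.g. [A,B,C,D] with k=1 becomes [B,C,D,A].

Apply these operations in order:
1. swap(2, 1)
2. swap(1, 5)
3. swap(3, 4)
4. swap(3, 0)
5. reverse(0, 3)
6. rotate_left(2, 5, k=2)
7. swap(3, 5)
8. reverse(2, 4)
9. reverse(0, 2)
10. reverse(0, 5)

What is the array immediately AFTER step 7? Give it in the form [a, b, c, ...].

After 1 (swap(2, 1)): [1, 5, 4, 2, 3, 0]
After 2 (swap(1, 5)): [1, 0, 4, 2, 3, 5]
After 3 (swap(3, 4)): [1, 0, 4, 3, 2, 5]
After 4 (swap(3, 0)): [3, 0, 4, 1, 2, 5]
After 5 (reverse(0, 3)): [1, 4, 0, 3, 2, 5]
After 6 (rotate_left(2, 5, k=2)): [1, 4, 2, 5, 0, 3]
After 7 (swap(3, 5)): [1, 4, 2, 3, 0, 5]

Answer: [1, 4, 2, 3, 0, 5]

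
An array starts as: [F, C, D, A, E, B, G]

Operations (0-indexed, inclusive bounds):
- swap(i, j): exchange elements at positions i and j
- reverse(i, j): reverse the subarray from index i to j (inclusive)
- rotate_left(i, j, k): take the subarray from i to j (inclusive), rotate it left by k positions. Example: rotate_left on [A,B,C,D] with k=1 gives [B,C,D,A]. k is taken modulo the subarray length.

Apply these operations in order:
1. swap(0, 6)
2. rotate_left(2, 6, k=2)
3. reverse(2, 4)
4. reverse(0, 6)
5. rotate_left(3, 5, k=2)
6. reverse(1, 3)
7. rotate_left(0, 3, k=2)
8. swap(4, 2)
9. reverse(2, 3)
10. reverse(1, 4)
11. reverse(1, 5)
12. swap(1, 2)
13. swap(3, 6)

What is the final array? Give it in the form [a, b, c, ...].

Answer: [E, D, F, G, B, A, C]

Derivation:
After 1 (swap(0, 6)): [G, C, D, A, E, B, F]
After 2 (rotate_left(2, 6, k=2)): [G, C, E, B, F, D, A]
After 3 (reverse(2, 4)): [G, C, F, B, E, D, A]
After 4 (reverse(0, 6)): [A, D, E, B, F, C, G]
After 5 (rotate_left(3, 5, k=2)): [A, D, E, C, B, F, G]
After 6 (reverse(1, 3)): [A, C, E, D, B, F, G]
After 7 (rotate_left(0, 3, k=2)): [E, D, A, C, B, F, G]
After 8 (swap(4, 2)): [E, D, B, C, A, F, G]
After 9 (reverse(2, 3)): [E, D, C, B, A, F, G]
After 10 (reverse(1, 4)): [E, A, B, C, D, F, G]
After 11 (reverse(1, 5)): [E, F, D, C, B, A, G]
After 12 (swap(1, 2)): [E, D, F, C, B, A, G]
After 13 (swap(3, 6)): [E, D, F, G, B, A, C]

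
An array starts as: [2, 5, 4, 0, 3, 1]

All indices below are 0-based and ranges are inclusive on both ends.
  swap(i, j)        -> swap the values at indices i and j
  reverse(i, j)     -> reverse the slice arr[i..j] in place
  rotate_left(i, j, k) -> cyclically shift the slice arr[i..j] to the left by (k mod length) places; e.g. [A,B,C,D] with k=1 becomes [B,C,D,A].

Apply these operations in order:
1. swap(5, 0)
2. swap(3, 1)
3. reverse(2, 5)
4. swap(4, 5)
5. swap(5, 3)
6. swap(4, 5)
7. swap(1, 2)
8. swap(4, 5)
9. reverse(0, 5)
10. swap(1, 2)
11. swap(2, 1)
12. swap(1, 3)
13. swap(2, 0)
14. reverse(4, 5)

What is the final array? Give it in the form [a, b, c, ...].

Answer: [5, 0, 3, 4, 1, 2]

Derivation:
After 1 (swap(5, 0)): [1, 5, 4, 0, 3, 2]
After 2 (swap(3, 1)): [1, 0, 4, 5, 3, 2]
After 3 (reverse(2, 5)): [1, 0, 2, 3, 5, 4]
After 4 (swap(4, 5)): [1, 0, 2, 3, 4, 5]
After 5 (swap(5, 3)): [1, 0, 2, 5, 4, 3]
After 6 (swap(4, 5)): [1, 0, 2, 5, 3, 4]
After 7 (swap(1, 2)): [1, 2, 0, 5, 3, 4]
After 8 (swap(4, 5)): [1, 2, 0, 5, 4, 3]
After 9 (reverse(0, 5)): [3, 4, 5, 0, 2, 1]
After 10 (swap(1, 2)): [3, 5, 4, 0, 2, 1]
After 11 (swap(2, 1)): [3, 4, 5, 0, 2, 1]
After 12 (swap(1, 3)): [3, 0, 5, 4, 2, 1]
After 13 (swap(2, 0)): [5, 0, 3, 4, 2, 1]
After 14 (reverse(4, 5)): [5, 0, 3, 4, 1, 2]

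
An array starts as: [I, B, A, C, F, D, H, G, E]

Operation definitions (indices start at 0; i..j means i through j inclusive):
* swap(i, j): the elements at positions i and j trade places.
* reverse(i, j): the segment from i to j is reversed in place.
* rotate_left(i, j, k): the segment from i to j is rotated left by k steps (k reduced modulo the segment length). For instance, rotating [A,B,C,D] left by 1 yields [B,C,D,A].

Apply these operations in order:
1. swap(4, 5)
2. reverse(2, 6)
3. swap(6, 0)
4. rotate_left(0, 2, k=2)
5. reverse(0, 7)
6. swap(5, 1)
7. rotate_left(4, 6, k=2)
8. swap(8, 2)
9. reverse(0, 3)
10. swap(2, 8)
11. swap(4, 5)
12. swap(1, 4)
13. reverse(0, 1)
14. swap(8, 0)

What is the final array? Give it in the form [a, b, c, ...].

Answer: [B, D, C, G, E, A, I, H, F]

Derivation:
After 1 (swap(4, 5)): [I, B, A, C, D, F, H, G, E]
After 2 (reverse(2, 6)): [I, B, H, F, D, C, A, G, E]
After 3 (swap(6, 0)): [A, B, H, F, D, C, I, G, E]
After 4 (rotate_left(0, 2, k=2)): [H, A, B, F, D, C, I, G, E]
After 5 (reverse(0, 7)): [G, I, C, D, F, B, A, H, E]
After 6 (swap(5, 1)): [G, B, C, D, F, I, A, H, E]
After 7 (rotate_left(4, 6, k=2)): [G, B, C, D, A, F, I, H, E]
After 8 (swap(8, 2)): [G, B, E, D, A, F, I, H, C]
After 9 (reverse(0, 3)): [D, E, B, G, A, F, I, H, C]
After 10 (swap(2, 8)): [D, E, C, G, A, F, I, H, B]
After 11 (swap(4, 5)): [D, E, C, G, F, A, I, H, B]
After 12 (swap(1, 4)): [D, F, C, G, E, A, I, H, B]
After 13 (reverse(0, 1)): [F, D, C, G, E, A, I, H, B]
After 14 (swap(8, 0)): [B, D, C, G, E, A, I, H, F]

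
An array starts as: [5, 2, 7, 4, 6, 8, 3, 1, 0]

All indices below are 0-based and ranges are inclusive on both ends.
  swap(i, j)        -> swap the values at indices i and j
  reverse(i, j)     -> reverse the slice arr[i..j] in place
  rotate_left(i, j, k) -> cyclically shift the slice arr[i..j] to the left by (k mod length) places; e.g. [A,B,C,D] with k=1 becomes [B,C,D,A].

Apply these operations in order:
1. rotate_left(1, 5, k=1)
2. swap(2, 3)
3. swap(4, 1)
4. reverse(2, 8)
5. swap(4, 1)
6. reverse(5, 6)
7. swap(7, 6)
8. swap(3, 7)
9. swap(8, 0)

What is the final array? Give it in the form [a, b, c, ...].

Answer: [6, 3, 0, 2, 8, 7, 4, 1, 5]

Derivation:
After 1 (rotate_left(1, 5, k=1)): [5, 7, 4, 6, 8, 2, 3, 1, 0]
After 2 (swap(2, 3)): [5, 7, 6, 4, 8, 2, 3, 1, 0]
After 3 (swap(4, 1)): [5, 8, 6, 4, 7, 2, 3, 1, 0]
After 4 (reverse(2, 8)): [5, 8, 0, 1, 3, 2, 7, 4, 6]
After 5 (swap(4, 1)): [5, 3, 0, 1, 8, 2, 7, 4, 6]
After 6 (reverse(5, 6)): [5, 3, 0, 1, 8, 7, 2, 4, 6]
After 7 (swap(7, 6)): [5, 3, 0, 1, 8, 7, 4, 2, 6]
After 8 (swap(3, 7)): [5, 3, 0, 2, 8, 7, 4, 1, 6]
After 9 (swap(8, 0)): [6, 3, 0, 2, 8, 7, 4, 1, 5]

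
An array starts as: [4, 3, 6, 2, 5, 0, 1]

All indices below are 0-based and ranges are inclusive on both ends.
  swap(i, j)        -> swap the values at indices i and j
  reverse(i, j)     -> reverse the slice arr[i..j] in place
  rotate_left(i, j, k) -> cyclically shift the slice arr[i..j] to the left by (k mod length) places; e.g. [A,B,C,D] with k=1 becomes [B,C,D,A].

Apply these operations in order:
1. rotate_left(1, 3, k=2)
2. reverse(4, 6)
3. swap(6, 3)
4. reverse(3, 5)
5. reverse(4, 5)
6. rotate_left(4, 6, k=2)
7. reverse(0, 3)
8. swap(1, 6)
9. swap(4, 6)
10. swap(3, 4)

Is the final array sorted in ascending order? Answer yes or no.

Answer: yes

Derivation:
After 1 (rotate_left(1, 3, k=2)): [4, 2, 3, 6, 5, 0, 1]
After 2 (reverse(4, 6)): [4, 2, 3, 6, 1, 0, 5]
After 3 (swap(6, 3)): [4, 2, 3, 5, 1, 0, 6]
After 4 (reverse(3, 5)): [4, 2, 3, 0, 1, 5, 6]
After 5 (reverse(4, 5)): [4, 2, 3, 0, 5, 1, 6]
After 6 (rotate_left(4, 6, k=2)): [4, 2, 3, 0, 6, 5, 1]
After 7 (reverse(0, 3)): [0, 3, 2, 4, 6, 5, 1]
After 8 (swap(1, 6)): [0, 1, 2, 4, 6, 5, 3]
After 9 (swap(4, 6)): [0, 1, 2, 4, 3, 5, 6]
After 10 (swap(3, 4)): [0, 1, 2, 3, 4, 5, 6]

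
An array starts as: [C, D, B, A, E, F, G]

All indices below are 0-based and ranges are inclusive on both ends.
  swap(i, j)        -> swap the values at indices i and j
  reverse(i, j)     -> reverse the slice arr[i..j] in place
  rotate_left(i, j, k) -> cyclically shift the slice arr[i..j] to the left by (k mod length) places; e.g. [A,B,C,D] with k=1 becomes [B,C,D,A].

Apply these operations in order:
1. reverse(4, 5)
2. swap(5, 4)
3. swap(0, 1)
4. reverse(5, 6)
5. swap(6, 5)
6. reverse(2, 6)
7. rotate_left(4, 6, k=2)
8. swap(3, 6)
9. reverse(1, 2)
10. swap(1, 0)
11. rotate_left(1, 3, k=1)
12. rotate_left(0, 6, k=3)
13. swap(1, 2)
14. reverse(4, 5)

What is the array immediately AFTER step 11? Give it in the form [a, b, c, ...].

Answer: [G, C, A, D, B, E, F]

Derivation:
After 1 (reverse(4, 5)): [C, D, B, A, F, E, G]
After 2 (swap(5, 4)): [C, D, B, A, E, F, G]
After 3 (swap(0, 1)): [D, C, B, A, E, F, G]
After 4 (reverse(5, 6)): [D, C, B, A, E, G, F]
After 5 (swap(6, 5)): [D, C, B, A, E, F, G]
After 6 (reverse(2, 6)): [D, C, G, F, E, A, B]
After 7 (rotate_left(4, 6, k=2)): [D, C, G, F, B, E, A]
After 8 (swap(3, 6)): [D, C, G, A, B, E, F]
After 9 (reverse(1, 2)): [D, G, C, A, B, E, F]
After 10 (swap(1, 0)): [G, D, C, A, B, E, F]
After 11 (rotate_left(1, 3, k=1)): [G, C, A, D, B, E, F]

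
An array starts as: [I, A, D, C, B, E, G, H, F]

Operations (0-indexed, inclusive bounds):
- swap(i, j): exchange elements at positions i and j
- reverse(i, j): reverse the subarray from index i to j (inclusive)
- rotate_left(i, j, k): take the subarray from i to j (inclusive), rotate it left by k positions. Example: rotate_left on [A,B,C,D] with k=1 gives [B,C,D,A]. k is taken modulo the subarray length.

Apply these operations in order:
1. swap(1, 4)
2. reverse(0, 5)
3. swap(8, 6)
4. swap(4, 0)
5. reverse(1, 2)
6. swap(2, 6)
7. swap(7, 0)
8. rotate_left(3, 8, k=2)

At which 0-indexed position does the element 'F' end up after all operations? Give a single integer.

Answer: 2

Derivation:
After 1 (swap(1, 4)): [I, B, D, C, A, E, G, H, F]
After 2 (reverse(0, 5)): [E, A, C, D, B, I, G, H, F]
After 3 (swap(8, 6)): [E, A, C, D, B, I, F, H, G]
After 4 (swap(4, 0)): [B, A, C, D, E, I, F, H, G]
After 5 (reverse(1, 2)): [B, C, A, D, E, I, F, H, G]
After 6 (swap(2, 6)): [B, C, F, D, E, I, A, H, G]
After 7 (swap(7, 0)): [H, C, F, D, E, I, A, B, G]
After 8 (rotate_left(3, 8, k=2)): [H, C, F, I, A, B, G, D, E]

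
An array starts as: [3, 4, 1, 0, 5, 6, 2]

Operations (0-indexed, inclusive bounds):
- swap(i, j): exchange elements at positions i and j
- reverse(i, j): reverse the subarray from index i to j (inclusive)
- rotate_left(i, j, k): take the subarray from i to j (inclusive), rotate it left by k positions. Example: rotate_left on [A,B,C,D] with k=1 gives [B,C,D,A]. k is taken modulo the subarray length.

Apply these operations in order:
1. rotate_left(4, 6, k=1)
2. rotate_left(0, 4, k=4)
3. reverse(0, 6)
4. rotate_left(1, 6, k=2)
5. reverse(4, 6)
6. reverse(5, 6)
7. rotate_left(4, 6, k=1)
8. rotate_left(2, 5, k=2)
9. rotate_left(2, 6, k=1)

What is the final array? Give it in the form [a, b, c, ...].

Answer: [5, 1, 2, 4, 3, 0, 6]

Derivation:
After 1 (rotate_left(4, 6, k=1)): [3, 4, 1, 0, 6, 2, 5]
After 2 (rotate_left(0, 4, k=4)): [6, 3, 4, 1, 0, 2, 5]
After 3 (reverse(0, 6)): [5, 2, 0, 1, 4, 3, 6]
After 4 (rotate_left(1, 6, k=2)): [5, 1, 4, 3, 6, 2, 0]
After 5 (reverse(4, 6)): [5, 1, 4, 3, 0, 2, 6]
After 6 (reverse(5, 6)): [5, 1, 4, 3, 0, 6, 2]
After 7 (rotate_left(4, 6, k=1)): [5, 1, 4, 3, 6, 2, 0]
After 8 (rotate_left(2, 5, k=2)): [5, 1, 6, 2, 4, 3, 0]
After 9 (rotate_left(2, 6, k=1)): [5, 1, 2, 4, 3, 0, 6]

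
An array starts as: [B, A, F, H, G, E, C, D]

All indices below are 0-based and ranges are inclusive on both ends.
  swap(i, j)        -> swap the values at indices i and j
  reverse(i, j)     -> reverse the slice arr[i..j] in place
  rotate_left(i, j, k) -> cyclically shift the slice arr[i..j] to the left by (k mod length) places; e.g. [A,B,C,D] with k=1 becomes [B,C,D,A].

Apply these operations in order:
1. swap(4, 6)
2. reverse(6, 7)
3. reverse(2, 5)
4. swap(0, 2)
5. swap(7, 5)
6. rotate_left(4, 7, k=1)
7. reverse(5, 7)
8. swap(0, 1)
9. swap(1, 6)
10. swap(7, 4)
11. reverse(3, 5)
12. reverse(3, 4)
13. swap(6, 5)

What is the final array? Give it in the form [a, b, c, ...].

After 1 (swap(4, 6)): [B, A, F, H, C, E, G, D]
After 2 (reverse(6, 7)): [B, A, F, H, C, E, D, G]
After 3 (reverse(2, 5)): [B, A, E, C, H, F, D, G]
After 4 (swap(0, 2)): [E, A, B, C, H, F, D, G]
After 5 (swap(7, 5)): [E, A, B, C, H, G, D, F]
After 6 (rotate_left(4, 7, k=1)): [E, A, B, C, G, D, F, H]
After 7 (reverse(5, 7)): [E, A, B, C, G, H, F, D]
After 8 (swap(0, 1)): [A, E, B, C, G, H, F, D]
After 9 (swap(1, 6)): [A, F, B, C, G, H, E, D]
After 10 (swap(7, 4)): [A, F, B, C, D, H, E, G]
After 11 (reverse(3, 5)): [A, F, B, H, D, C, E, G]
After 12 (reverse(3, 4)): [A, F, B, D, H, C, E, G]
After 13 (swap(6, 5)): [A, F, B, D, H, E, C, G]

Answer: [A, F, B, D, H, E, C, G]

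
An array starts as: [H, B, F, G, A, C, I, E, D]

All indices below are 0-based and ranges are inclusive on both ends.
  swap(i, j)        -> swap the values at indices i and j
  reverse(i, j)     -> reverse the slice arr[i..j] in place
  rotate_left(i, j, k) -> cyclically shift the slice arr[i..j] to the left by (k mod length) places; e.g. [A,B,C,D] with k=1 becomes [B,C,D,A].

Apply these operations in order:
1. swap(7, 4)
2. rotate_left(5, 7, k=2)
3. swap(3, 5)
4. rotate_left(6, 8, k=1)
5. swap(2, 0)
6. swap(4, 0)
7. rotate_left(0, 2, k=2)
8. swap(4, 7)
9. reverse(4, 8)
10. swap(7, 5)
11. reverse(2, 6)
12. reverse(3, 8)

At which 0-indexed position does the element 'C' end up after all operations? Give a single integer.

Answer: 7

Derivation:
After 1 (swap(7, 4)): [H, B, F, G, E, C, I, A, D]
After 2 (rotate_left(5, 7, k=2)): [H, B, F, G, E, A, C, I, D]
After 3 (swap(3, 5)): [H, B, F, A, E, G, C, I, D]
After 4 (rotate_left(6, 8, k=1)): [H, B, F, A, E, G, I, D, C]
After 5 (swap(2, 0)): [F, B, H, A, E, G, I, D, C]
After 6 (swap(4, 0)): [E, B, H, A, F, G, I, D, C]
After 7 (rotate_left(0, 2, k=2)): [H, E, B, A, F, G, I, D, C]
After 8 (swap(4, 7)): [H, E, B, A, D, G, I, F, C]
After 9 (reverse(4, 8)): [H, E, B, A, C, F, I, G, D]
After 10 (swap(7, 5)): [H, E, B, A, C, G, I, F, D]
After 11 (reverse(2, 6)): [H, E, I, G, C, A, B, F, D]
After 12 (reverse(3, 8)): [H, E, I, D, F, B, A, C, G]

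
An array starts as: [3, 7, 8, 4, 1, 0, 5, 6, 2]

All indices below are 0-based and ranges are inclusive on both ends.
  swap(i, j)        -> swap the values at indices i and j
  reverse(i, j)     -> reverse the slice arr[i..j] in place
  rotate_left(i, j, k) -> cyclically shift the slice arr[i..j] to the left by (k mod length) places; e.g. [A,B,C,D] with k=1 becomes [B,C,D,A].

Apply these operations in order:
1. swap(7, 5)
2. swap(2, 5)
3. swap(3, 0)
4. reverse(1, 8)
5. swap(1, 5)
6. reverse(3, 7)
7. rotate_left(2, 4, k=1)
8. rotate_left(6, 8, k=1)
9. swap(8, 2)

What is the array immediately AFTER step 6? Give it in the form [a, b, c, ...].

Answer: [4, 1, 0, 6, 3, 2, 8, 5, 7]

Derivation:
After 1 (swap(7, 5)): [3, 7, 8, 4, 1, 6, 5, 0, 2]
After 2 (swap(2, 5)): [3, 7, 6, 4, 1, 8, 5, 0, 2]
After 3 (swap(3, 0)): [4, 7, 6, 3, 1, 8, 5, 0, 2]
After 4 (reverse(1, 8)): [4, 2, 0, 5, 8, 1, 3, 6, 7]
After 5 (swap(1, 5)): [4, 1, 0, 5, 8, 2, 3, 6, 7]
After 6 (reverse(3, 7)): [4, 1, 0, 6, 3, 2, 8, 5, 7]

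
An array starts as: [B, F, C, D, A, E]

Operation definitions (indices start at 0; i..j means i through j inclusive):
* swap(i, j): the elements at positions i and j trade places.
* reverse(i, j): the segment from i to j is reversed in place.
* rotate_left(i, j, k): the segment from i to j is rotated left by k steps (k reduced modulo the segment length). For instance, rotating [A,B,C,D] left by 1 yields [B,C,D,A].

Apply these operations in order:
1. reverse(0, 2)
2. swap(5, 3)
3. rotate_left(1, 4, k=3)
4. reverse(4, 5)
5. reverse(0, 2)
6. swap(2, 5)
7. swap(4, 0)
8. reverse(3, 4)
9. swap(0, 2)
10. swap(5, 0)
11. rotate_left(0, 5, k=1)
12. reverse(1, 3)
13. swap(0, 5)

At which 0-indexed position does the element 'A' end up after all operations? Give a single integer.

After 1 (reverse(0, 2)): [C, F, B, D, A, E]
After 2 (swap(5, 3)): [C, F, B, E, A, D]
After 3 (rotate_left(1, 4, k=3)): [C, A, F, B, E, D]
After 4 (reverse(4, 5)): [C, A, F, B, D, E]
After 5 (reverse(0, 2)): [F, A, C, B, D, E]
After 6 (swap(2, 5)): [F, A, E, B, D, C]
After 7 (swap(4, 0)): [D, A, E, B, F, C]
After 8 (reverse(3, 4)): [D, A, E, F, B, C]
After 9 (swap(0, 2)): [E, A, D, F, B, C]
After 10 (swap(5, 0)): [C, A, D, F, B, E]
After 11 (rotate_left(0, 5, k=1)): [A, D, F, B, E, C]
After 12 (reverse(1, 3)): [A, B, F, D, E, C]
After 13 (swap(0, 5)): [C, B, F, D, E, A]

Answer: 5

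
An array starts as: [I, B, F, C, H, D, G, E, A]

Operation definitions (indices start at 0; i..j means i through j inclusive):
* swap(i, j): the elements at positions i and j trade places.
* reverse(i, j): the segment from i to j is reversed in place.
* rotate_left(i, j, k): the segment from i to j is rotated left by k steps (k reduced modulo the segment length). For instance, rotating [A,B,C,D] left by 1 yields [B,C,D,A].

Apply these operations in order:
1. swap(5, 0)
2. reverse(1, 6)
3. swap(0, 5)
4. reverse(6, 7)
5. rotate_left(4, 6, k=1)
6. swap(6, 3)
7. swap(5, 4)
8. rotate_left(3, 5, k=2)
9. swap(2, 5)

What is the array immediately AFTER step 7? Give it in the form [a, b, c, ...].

After 1 (swap(5, 0)): [D, B, F, C, H, I, G, E, A]
After 2 (reverse(1, 6)): [D, G, I, H, C, F, B, E, A]
After 3 (swap(0, 5)): [F, G, I, H, C, D, B, E, A]
After 4 (reverse(6, 7)): [F, G, I, H, C, D, E, B, A]
After 5 (rotate_left(4, 6, k=1)): [F, G, I, H, D, E, C, B, A]
After 6 (swap(6, 3)): [F, G, I, C, D, E, H, B, A]
After 7 (swap(5, 4)): [F, G, I, C, E, D, H, B, A]

Answer: [F, G, I, C, E, D, H, B, A]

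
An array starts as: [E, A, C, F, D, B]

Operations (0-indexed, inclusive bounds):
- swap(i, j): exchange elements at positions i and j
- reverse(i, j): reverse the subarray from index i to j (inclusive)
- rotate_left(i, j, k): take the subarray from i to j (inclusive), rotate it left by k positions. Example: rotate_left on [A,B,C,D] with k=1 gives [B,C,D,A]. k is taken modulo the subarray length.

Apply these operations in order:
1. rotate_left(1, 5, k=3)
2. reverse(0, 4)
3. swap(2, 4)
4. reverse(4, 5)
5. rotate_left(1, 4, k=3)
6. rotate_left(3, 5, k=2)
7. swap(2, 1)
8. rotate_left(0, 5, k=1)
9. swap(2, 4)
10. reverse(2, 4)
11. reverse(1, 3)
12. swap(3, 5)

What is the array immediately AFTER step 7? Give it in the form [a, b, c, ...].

Answer: [C, A, F, B, E, D]

Derivation:
After 1 (rotate_left(1, 5, k=3)): [E, D, B, A, C, F]
After 2 (reverse(0, 4)): [C, A, B, D, E, F]
After 3 (swap(2, 4)): [C, A, E, D, B, F]
After 4 (reverse(4, 5)): [C, A, E, D, F, B]
After 5 (rotate_left(1, 4, k=3)): [C, F, A, E, D, B]
After 6 (rotate_left(3, 5, k=2)): [C, F, A, B, E, D]
After 7 (swap(2, 1)): [C, A, F, B, E, D]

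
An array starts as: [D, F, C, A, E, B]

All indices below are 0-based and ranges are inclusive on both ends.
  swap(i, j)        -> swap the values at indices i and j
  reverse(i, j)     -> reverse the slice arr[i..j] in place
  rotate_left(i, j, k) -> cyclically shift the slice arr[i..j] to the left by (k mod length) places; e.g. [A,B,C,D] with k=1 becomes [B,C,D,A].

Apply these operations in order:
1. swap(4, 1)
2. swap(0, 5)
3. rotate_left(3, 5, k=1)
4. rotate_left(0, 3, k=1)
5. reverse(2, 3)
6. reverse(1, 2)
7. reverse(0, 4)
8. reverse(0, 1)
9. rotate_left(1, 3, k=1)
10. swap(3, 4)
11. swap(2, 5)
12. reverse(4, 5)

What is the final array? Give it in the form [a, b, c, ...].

Answer: [F, C, A, E, B, D]

Derivation:
After 1 (swap(4, 1)): [D, E, C, A, F, B]
After 2 (swap(0, 5)): [B, E, C, A, F, D]
After 3 (rotate_left(3, 5, k=1)): [B, E, C, F, D, A]
After 4 (rotate_left(0, 3, k=1)): [E, C, F, B, D, A]
After 5 (reverse(2, 3)): [E, C, B, F, D, A]
After 6 (reverse(1, 2)): [E, B, C, F, D, A]
After 7 (reverse(0, 4)): [D, F, C, B, E, A]
After 8 (reverse(0, 1)): [F, D, C, B, E, A]
After 9 (rotate_left(1, 3, k=1)): [F, C, B, D, E, A]
After 10 (swap(3, 4)): [F, C, B, E, D, A]
After 11 (swap(2, 5)): [F, C, A, E, D, B]
After 12 (reverse(4, 5)): [F, C, A, E, B, D]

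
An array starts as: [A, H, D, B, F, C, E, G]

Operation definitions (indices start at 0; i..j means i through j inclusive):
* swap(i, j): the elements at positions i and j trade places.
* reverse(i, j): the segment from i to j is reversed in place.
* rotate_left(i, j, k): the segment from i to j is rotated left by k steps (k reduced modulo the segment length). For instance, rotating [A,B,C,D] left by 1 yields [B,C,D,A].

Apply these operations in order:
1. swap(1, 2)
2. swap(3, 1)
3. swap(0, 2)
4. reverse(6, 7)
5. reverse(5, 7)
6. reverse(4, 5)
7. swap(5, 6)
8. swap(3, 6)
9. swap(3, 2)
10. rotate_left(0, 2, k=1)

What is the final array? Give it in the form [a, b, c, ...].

After 1 (swap(1, 2)): [A, D, H, B, F, C, E, G]
After 2 (swap(3, 1)): [A, B, H, D, F, C, E, G]
After 3 (swap(0, 2)): [H, B, A, D, F, C, E, G]
After 4 (reverse(6, 7)): [H, B, A, D, F, C, G, E]
After 5 (reverse(5, 7)): [H, B, A, D, F, E, G, C]
After 6 (reverse(4, 5)): [H, B, A, D, E, F, G, C]
After 7 (swap(5, 6)): [H, B, A, D, E, G, F, C]
After 8 (swap(3, 6)): [H, B, A, F, E, G, D, C]
After 9 (swap(3, 2)): [H, B, F, A, E, G, D, C]
After 10 (rotate_left(0, 2, k=1)): [B, F, H, A, E, G, D, C]

Answer: [B, F, H, A, E, G, D, C]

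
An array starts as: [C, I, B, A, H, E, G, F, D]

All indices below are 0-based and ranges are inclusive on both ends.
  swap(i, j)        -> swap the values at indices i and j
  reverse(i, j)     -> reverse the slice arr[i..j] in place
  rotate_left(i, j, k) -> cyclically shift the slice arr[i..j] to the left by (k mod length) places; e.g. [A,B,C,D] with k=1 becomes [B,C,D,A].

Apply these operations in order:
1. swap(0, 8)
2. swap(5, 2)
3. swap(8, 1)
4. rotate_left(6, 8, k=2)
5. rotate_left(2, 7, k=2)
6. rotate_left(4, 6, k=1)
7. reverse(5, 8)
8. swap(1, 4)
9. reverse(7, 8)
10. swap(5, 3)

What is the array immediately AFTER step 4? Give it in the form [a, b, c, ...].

Answer: [D, C, E, A, H, B, I, G, F]

Derivation:
After 1 (swap(0, 8)): [D, I, B, A, H, E, G, F, C]
After 2 (swap(5, 2)): [D, I, E, A, H, B, G, F, C]
After 3 (swap(8, 1)): [D, C, E, A, H, B, G, F, I]
After 4 (rotate_left(6, 8, k=2)): [D, C, E, A, H, B, I, G, F]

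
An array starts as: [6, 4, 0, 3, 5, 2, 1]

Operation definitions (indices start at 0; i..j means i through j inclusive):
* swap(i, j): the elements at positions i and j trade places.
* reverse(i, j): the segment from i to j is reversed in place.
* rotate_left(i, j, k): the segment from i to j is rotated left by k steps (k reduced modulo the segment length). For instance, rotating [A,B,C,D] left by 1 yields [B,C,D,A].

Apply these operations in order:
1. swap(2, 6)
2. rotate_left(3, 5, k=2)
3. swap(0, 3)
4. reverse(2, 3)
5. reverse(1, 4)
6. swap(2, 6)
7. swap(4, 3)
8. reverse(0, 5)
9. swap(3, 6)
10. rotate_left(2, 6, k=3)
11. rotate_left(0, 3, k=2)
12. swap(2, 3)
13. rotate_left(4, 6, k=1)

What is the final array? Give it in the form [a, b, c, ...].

Answer: [2, 0, 6, 5, 1, 3, 4]

Derivation:
After 1 (swap(2, 6)): [6, 4, 1, 3, 5, 2, 0]
After 2 (rotate_left(3, 5, k=2)): [6, 4, 1, 2, 3, 5, 0]
After 3 (swap(0, 3)): [2, 4, 1, 6, 3, 5, 0]
After 4 (reverse(2, 3)): [2, 4, 6, 1, 3, 5, 0]
After 5 (reverse(1, 4)): [2, 3, 1, 6, 4, 5, 0]
After 6 (swap(2, 6)): [2, 3, 0, 6, 4, 5, 1]
After 7 (swap(4, 3)): [2, 3, 0, 4, 6, 5, 1]
After 8 (reverse(0, 5)): [5, 6, 4, 0, 3, 2, 1]
After 9 (swap(3, 6)): [5, 6, 4, 1, 3, 2, 0]
After 10 (rotate_left(2, 6, k=3)): [5, 6, 2, 0, 4, 1, 3]
After 11 (rotate_left(0, 3, k=2)): [2, 0, 5, 6, 4, 1, 3]
After 12 (swap(2, 3)): [2, 0, 6, 5, 4, 1, 3]
After 13 (rotate_left(4, 6, k=1)): [2, 0, 6, 5, 1, 3, 4]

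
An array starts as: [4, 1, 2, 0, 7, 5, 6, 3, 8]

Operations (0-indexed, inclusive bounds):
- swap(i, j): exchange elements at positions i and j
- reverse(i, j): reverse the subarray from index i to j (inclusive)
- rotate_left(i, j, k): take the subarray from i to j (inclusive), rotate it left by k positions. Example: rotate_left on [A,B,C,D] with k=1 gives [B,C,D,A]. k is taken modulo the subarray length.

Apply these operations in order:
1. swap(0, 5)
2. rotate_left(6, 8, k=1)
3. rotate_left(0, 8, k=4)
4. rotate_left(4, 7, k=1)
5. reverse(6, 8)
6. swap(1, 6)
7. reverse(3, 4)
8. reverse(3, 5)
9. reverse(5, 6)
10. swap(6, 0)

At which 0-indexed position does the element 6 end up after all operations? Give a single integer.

After 1 (swap(0, 5)): [5, 1, 2, 0, 7, 4, 6, 3, 8]
After 2 (rotate_left(6, 8, k=1)): [5, 1, 2, 0, 7, 4, 3, 8, 6]
After 3 (rotate_left(0, 8, k=4)): [7, 4, 3, 8, 6, 5, 1, 2, 0]
After 4 (rotate_left(4, 7, k=1)): [7, 4, 3, 8, 5, 1, 2, 6, 0]
After 5 (reverse(6, 8)): [7, 4, 3, 8, 5, 1, 0, 6, 2]
After 6 (swap(1, 6)): [7, 0, 3, 8, 5, 1, 4, 6, 2]
After 7 (reverse(3, 4)): [7, 0, 3, 5, 8, 1, 4, 6, 2]
After 8 (reverse(3, 5)): [7, 0, 3, 1, 8, 5, 4, 6, 2]
After 9 (reverse(5, 6)): [7, 0, 3, 1, 8, 4, 5, 6, 2]
After 10 (swap(6, 0)): [5, 0, 3, 1, 8, 4, 7, 6, 2]

Answer: 7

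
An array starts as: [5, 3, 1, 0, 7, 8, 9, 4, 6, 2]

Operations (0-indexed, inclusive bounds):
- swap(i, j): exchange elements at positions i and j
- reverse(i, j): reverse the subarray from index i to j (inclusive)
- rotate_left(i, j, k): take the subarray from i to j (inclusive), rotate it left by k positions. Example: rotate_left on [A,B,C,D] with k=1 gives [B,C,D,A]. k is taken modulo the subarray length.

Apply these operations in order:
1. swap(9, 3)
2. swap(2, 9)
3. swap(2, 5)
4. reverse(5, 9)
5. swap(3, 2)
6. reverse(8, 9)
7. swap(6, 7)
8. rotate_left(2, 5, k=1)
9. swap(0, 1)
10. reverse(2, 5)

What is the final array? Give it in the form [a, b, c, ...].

After 1 (swap(9, 3)): [5, 3, 1, 2, 7, 8, 9, 4, 6, 0]
After 2 (swap(2, 9)): [5, 3, 0, 2, 7, 8, 9, 4, 6, 1]
After 3 (swap(2, 5)): [5, 3, 8, 2, 7, 0, 9, 4, 6, 1]
After 4 (reverse(5, 9)): [5, 3, 8, 2, 7, 1, 6, 4, 9, 0]
After 5 (swap(3, 2)): [5, 3, 2, 8, 7, 1, 6, 4, 9, 0]
After 6 (reverse(8, 9)): [5, 3, 2, 8, 7, 1, 6, 4, 0, 9]
After 7 (swap(6, 7)): [5, 3, 2, 8, 7, 1, 4, 6, 0, 9]
After 8 (rotate_left(2, 5, k=1)): [5, 3, 8, 7, 1, 2, 4, 6, 0, 9]
After 9 (swap(0, 1)): [3, 5, 8, 7, 1, 2, 4, 6, 0, 9]
After 10 (reverse(2, 5)): [3, 5, 2, 1, 7, 8, 4, 6, 0, 9]

Answer: [3, 5, 2, 1, 7, 8, 4, 6, 0, 9]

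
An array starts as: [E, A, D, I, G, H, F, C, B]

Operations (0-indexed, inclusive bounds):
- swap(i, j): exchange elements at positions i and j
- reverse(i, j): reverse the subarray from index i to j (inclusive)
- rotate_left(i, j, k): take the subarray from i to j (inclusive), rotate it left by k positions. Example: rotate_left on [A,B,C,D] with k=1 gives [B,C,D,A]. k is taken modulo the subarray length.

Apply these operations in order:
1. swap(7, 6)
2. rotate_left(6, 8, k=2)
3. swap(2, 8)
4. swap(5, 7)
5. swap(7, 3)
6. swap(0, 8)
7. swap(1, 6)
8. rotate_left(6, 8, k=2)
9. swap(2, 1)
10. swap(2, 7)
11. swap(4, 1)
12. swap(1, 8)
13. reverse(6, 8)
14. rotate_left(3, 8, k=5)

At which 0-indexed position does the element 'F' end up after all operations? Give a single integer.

After 1 (swap(7, 6)): [E, A, D, I, G, H, C, F, B]
After 2 (rotate_left(6, 8, k=2)): [E, A, D, I, G, H, B, C, F]
After 3 (swap(2, 8)): [E, A, F, I, G, H, B, C, D]
After 4 (swap(5, 7)): [E, A, F, I, G, C, B, H, D]
After 5 (swap(7, 3)): [E, A, F, H, G, C, B, I, D]
After 6 (swap(0, 8)): [D, A, F, H, G, C, B, I, E]
After 7 (swap(1, 6)): [D, B, F, H, G, C, A, I, E]
After 8 (rotate_left(6, 8, k=2)): [D, B, F, H, G, C, E, A, I]
After 9 (swap(2, 1)): [D, F, B, H, G, C, E, A, I]
After 10 (swap(2, 7)): [D, F, A, H, G, C, E, B, I]
After 11 (swap(4, 1)): [D, G, A, H, F, C, E, B, I]
After 12 (swap(1, 8)): [D, I, A, H, F, C, E, B, G]
After 13 (reverse(6, 8)): [D, I, A, H, F, C, G, B, E]
After 14 (rotate_left(3, 8, k=5)): [D, I, A, E, H, F, C, G, B]

Answer: 5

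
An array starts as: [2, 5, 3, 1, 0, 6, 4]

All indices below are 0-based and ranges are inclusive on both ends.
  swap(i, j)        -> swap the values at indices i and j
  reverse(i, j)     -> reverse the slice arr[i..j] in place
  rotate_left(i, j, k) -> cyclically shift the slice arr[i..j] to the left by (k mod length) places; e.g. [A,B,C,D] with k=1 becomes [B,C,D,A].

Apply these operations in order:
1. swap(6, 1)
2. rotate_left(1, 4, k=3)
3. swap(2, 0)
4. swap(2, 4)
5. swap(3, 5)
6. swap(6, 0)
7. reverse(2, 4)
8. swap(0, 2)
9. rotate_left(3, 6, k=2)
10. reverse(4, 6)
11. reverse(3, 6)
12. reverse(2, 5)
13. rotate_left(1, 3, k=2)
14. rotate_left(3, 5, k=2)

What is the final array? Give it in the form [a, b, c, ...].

Answer: [2, 6, 0, 5, 1, 4, 3]

Derivation:
After 1 (swap(6, 1)): [2, 4, 3, 1, 0, 6, 5]
After 2 (rotate_left(1, 4, k=3)): [2, 0, 4, 3, 1, 6, 5]
After 3 (swap(2, 0)): [4, 0, 2, 3, 1, 6, 5]
After 4 (swap(2, 4)): [4, 0, 1, 3, 2, 6, 5]
After 5 (swap(3, 5)): [4, 0, 1, 6, 2, 3, 5]
After 6 (swap(6, 0)): [5, 0, 1, 6, 2, 3, 4]
After 7 (reverse(2, 4)): [5, 0, 2, 6, 1, 3, 4]
After 8 (swap(0, 2)): [2, 0, 5, 6, 1, 3, 4]
After 9 (rotate_left(3, 6, k=2)): [2, 0, 5, 3, 4, 6, 1]
After 10 (reverse(4, 6)): [2, 0, 5, 3, 1, 6, 4]
After 11 (reverse(3, 6)): [2, 0, 5, 4, 6, 1, 3]
After 12 (reverse(2, 5)): [2, 0, 1, 6, 4, 5, 3]
After 13 (rotate_left(1, 3, k=2)): [2, 6, 0, 1, 4, 5, 3]
After 14 (rotate_left(3, 5, k=2)): [2, 6, 0, 5, 1, 4, 3]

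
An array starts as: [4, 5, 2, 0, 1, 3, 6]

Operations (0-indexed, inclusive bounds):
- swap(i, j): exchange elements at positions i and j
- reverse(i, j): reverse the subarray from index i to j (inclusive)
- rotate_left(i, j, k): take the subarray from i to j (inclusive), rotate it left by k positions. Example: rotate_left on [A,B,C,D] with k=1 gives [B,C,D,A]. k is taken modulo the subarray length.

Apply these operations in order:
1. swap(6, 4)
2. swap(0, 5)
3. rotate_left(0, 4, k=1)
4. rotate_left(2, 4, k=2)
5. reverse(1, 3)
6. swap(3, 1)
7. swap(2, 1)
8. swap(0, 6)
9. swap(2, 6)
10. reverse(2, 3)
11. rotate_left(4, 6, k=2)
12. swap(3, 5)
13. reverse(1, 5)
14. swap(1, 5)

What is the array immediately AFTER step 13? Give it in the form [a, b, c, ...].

Answer: [1, 5, 2, 6, 0, 3, 4]

Derivation:
After 1 (swap(6, 4)): [4, 5, 2, 0, 6, 3, 1]
After 2 (swap(0, 5)): [3, 5, 2, 0, 6, 4, 1]
After 3 (rotate_left(0, 4, k=1)): [5, 2, 0, 6, 3, 4, 1]
After 4 (rotate_left(2, 4, k=2)): [5, 2, 3, 0, 6, 4, 1]
After 5 (reverse(1, 3)): [5, 0, 3, 2, 6, 4, 1]
After 6 (swap(3, 1)): [5, 2, 3, 0, 6, 4, 1]
After 7 (swap(2, 1)): [5, 3, 2, 0, 6, 4, 1]
After 8 (swap(0, 6)): [1, 3, 2, 0, 6, 4, 5]
After 9 (swap(2, 6)): [1, 3, 5, 0, 6, 4, 2]
After 10 (reverse(2, 3)): [1, 3, 0, 5, 6, 4, 2]
After 11 (rotate_left(4, 6, k=2)): [1, 3, 0, 5, 2, 6, 4]
After 12 (swap(3, 5)): [1, 3, 0, 6, 2, 5, 4]
After 13 (reverse(1, 5)): [1, 5, 2, 6, 0, 3, 4]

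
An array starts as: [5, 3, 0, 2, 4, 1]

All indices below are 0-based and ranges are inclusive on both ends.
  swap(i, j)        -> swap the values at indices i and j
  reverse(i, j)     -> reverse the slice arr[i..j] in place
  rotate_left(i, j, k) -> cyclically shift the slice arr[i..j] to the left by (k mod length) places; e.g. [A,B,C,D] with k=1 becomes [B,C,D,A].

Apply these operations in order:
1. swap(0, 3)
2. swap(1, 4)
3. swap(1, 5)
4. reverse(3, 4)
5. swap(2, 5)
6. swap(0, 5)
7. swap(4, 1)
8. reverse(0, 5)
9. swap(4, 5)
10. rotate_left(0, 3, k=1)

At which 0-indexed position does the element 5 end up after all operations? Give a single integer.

Answer: 5

Derivation:
After 1 (swap(0, 3)): [2, 3, 0, 5, 4, 1]
After 2 (swap(1, 4)): [2, 4, 0, 5, 3, 1]
After 3 (swap(1, 5)): [2, 1, 0, 5, 3, 4]
After 4 (reverse(3, 4)): [2, 1, 0, 3, 5, 4]
After 5 (swap(2, 5)): [2, 1, 4, 3, 5, 0]
After 6 (swap(0, 5)): [0, 1, 4, 3, 5, 2]
After 7 (swap(4, 1)): [0, 5, 4, 3, 1, 2]
After 8 (reverse(0, 5)): [2, 1, 3, 4, 5, 0]
After 9 (swap(4, 5)): [2, 1, 3, 4, 0, 5]
After 10 (rotate_left(0, 3, k=1)): [1, 3, 4, 2, 0, 5]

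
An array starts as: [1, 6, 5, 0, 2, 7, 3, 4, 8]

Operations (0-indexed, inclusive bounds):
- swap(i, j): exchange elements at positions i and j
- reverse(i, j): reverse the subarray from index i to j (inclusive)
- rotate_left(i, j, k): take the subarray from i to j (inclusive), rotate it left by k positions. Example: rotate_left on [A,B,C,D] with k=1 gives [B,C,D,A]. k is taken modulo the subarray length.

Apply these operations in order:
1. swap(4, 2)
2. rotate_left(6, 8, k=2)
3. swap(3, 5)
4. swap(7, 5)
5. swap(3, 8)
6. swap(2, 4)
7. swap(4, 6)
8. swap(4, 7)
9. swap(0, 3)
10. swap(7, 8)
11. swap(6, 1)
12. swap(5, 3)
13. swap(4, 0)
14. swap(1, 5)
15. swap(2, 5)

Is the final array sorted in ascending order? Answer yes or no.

After 1 (swap(4, 2)): [1, 6, 2, 0, 5, 7, 3, 4, 8]
After 2 (rotate_left(6, 8, k=2)): [1, 6, 2, 0, 5, 7, 8, 3, 4]
After 3 (swap(3, 5)): [1, 6, 2, 7, 5, 0, 8, 3, 4]
After 4 (swap(7, 5)): [1, 6, 2, 7, 5, 3, 8, 0, 4]
After 5 (swap(3, 8)): [1, 6, 2, 4, 5, 3, 8, 0, 7]
After 6 (swap(2, 4)): [1, 6, 5, 4, 2, 3, 8, 0, 7]
After 7 (swap(4, 6)): [1, 6, 5, 4, 8, 3, 2, 0, 7]
After 8 (swap(4, 7)): [1, 6, 5, 4, 0, 3, 2, 8, 7]
After 9 (swap(0, 3)): [4, 6, 5, 1, 0, 3, 2, 8, 7]
After 10 (swap(7, 8)): [4, 6, 5, 1, 0, 3, 2, 7, 8]
After 11 (swap(6, 1)): [4, 2, 5, 1, 0, 3, 6, 7, 8]
After 12 (swap(5, 3)): [4, 2, 5, 3, 0, 1, 6, 7, 8]
After 13 (swap(4, 0)): [0, 2, 5, 3, 4, 1, 6, 7, 8]
After 14 (swap(1, 5)): [0, 1, 5, 3, 4, 2, 6, 7, 8]
After 15 (swap(2, 5)): [0, 1, 2, 3, 4, 5, 6, 7, 8]

Answer: yes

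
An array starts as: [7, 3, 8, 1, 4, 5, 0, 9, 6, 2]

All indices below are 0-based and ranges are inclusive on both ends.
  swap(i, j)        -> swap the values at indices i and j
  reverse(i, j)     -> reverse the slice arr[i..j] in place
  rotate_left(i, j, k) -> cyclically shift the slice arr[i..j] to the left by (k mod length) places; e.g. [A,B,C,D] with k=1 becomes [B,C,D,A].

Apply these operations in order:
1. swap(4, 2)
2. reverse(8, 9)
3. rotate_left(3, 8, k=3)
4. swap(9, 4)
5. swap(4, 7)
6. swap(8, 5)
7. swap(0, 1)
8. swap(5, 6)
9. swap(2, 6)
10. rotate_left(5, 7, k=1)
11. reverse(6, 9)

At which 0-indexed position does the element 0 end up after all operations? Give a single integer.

After 1 (swap(4, 2)): [7, 3, 4, 1, 8, 5, 0, 9, 6, 2]
After 2 (reverse(8, 9)): [7, 3, 4, 1, 8, 5, 0, 9, 2, 6]
After 3 (rotate_left(3, 8, k=3)): [7, 3, 4, 0, 9, 2, 1, 8, 5, 6]
After 4 (swap(9, 4)): [7, 3, 4, 0, 6, 2, 1, 8, 5, 9]
After 5 (swap(4, 7)): [7, 3, 4, 0, 8, 2, 1, 6, 5, 9]
After 6 (swap(8, 5)): [7, 3, 4, 0, 8, 5, 1, 6, 2, 9]
After 7 (swap(0, 1)): [3, 7, 4, 0, 8, 5, 1, 6, 2, 9]
After 8 (swap(5, 6)): [3, 7, 4, 0, 8, 1, 5, 6, 2, 9]
After 9 (swap(2, 6)): [3, 7, 5, 0, 8, 1, 4, 6, 2, 9]
After 10 (rotate_left(5, 7, k=1)): [3, 7, 5, 0, 8, 4, 6, 1, 2, 9]
After 11 (reverse(6, 9)): [3, 7, 5, 0, 8, 4, 9, 2, 1, 6]

Answer: 3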